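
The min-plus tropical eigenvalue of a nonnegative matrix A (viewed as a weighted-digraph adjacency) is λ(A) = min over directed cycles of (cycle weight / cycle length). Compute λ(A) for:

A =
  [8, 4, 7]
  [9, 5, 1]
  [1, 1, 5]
λ(A) = 1

Enumerate directed cycles and compute their means (weight / length). Sample:
  cycle 0 → 0: weight = 8, length = 1, mean = 8/1 ≈ 8.000
  cycle 1 → 1: weight = 5, length = 1, mean = 5/1 ≈ 5.000
  cycle 2 → 2: weight = 5, length = 1, mean = 5/1 ≈ 5.000
  cycle 0 → 1 → 0: weight = 13, length = 2, mean = 13/2 ≈ 6.500
  cycle 0 → 2 → 0: weight = 8, length = 2, mean = 8/2 ≈ 4.000
  cycle 1 → 0 → 1: weight = 13, length = 2, mean = 13/2 ≈ 6.500
Minimum mean = 1.000, attained e.g. along the cycle 1 → 2 → 1 with weight 2 and length 2. So λ(A) = 2/2 = 1.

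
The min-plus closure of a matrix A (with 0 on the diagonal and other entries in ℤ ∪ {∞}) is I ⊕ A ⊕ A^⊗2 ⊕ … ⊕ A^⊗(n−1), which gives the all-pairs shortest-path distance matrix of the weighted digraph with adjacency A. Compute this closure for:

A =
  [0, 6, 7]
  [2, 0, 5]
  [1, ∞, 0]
Closure =
  [0, 6, 7]
  [2, 0, 5]
  [1, 7, 0]

This is the Floyd-Warshall all-pairs shortest-path computation. For each intermediate vertex k = 0, 1, …, 2, update dist[i][j] ← min(dist[i][j], dist[i][k] + dist[k][j]). The final matrix gives, for each (i, j), the minimum total weight of any directed path from i to j (possibly empty when i = j).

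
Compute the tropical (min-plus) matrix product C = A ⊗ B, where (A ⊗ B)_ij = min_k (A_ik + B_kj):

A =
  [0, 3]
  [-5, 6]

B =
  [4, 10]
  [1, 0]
A ⊗ B =
  [4, 3]
  [-1, 5]

Apply the min-plus product entry-by-entry:
  C[0][0] = min over k of (A[0][0] + B[0][0] = 0 + 4 = 4, A[0][1] + B[1][0] = 3 + 1 = 4) = 4 (attained at k = 0)
  C[0][1] = min over k of (A[0][0] + B[0][1] = 0 + 10 = 10, A[0][1] + B[1][1] = 3 + 0 = 3) = 3 (attained at k = 1)
  C[1][0] = min over k of (A[1][0] + B[0][0] = -5 + 4 = -1, A[1][1] + B[1][0] = 6 + 1 = 7) = -1 (attained at k = 0)
  C[1][1] = min over k of (A[1][0] + B[0][1] = -5 + 10 = 5, A[1][1] + B[1][1] = 6 + 0 = 6) = 5 (attained at k = 0)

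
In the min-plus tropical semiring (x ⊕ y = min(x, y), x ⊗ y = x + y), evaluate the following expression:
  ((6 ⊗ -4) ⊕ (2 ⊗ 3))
((6 ⊗ -4) ⊕ (2 ⊗ 3)) = 2

Expand innermost to outermost. Recall ⊕ takes the minimum of its arguments and ⊗ takes their sum. Working out the expression ((6 ⊗ -4) ⊕ (2 ⊗ 3)) gives 2.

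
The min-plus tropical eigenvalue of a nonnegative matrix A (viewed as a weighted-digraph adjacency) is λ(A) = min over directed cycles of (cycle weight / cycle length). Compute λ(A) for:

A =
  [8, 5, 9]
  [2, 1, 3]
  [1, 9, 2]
λ(A) = 1

Enumerate directed cycles and compute their means (weight / length). Sample:
  cycle 0 → 0: weight = 8, length = 1, mean = 8/1 ≈ 8.000
  cycle 1 → 1: weight = 1, length = 1, mean = 1/1 ≈ 1.000
  cycle 2 → 2: weight = 2, length = 1, mean = 2/1 ≈ 2.000
  cycle 0 → 1 → 0: weight = 7, length = 2, mean = 7/2 ≈ 3.500
  cycle 0 → 2 → 0: weight = 10, length = 2, mean = 10/2 ≈ 5.000
  cycle 1 → 0 → 1: weight = 7, length = 2, mean = 7/2 ≈ 3.500
Minimum mean = 1.000, attained e.g. along the cycle 1 → 1 with weight 1 and length 1. So λ(A) = 1/1 = 1.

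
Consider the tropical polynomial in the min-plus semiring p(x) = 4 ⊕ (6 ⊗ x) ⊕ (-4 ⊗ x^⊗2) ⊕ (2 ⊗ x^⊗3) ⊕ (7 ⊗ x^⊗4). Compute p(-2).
p(-2) = -8

A tropical monomial a ⊗ x^⊗i evaluates to a + i · x. Evaluating each term at x = -2:
  Term 0 contributes 4 + 0 · -2 = 4
  Term 1 contributes 6 + 1 · -2 = 4
  Term 2 contributes -4 + 2 · -2 = -8
  Term 3 contributes 2 + 3 · -2 = -4
  Term 4 contributes 7 + 4 · -2 = -1
p(-2) = ⊕ of these = min[4, 4, -8, -4, -1] = -8.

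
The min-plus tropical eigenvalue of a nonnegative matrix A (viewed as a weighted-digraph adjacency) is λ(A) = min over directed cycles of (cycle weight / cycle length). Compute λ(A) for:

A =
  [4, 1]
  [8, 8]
λ(A) = 4

Enumerate directed cycles and compute their means (weight / length). Sample:
  cycle 0 → 0: weight = 4, length = 1, mean = 4/1 ≈ 4.000
  cycle 1 → 1: weight = 8, length = 1, mean = 8/1 ≈ 8.000
  cycle 0 → 1 → 0: weight = 9, length = 2, mean = 9/2 ≈ 4.500
  cycle 1 → 0 → 1: weight = 9, length = 2, mean = 9/2 ≈ 4.500
Minimum mean = 4.000, attained e.g. along the cycle 0 → 0 with weight 4 and length 1. So λ(A) = 4/1 = 4.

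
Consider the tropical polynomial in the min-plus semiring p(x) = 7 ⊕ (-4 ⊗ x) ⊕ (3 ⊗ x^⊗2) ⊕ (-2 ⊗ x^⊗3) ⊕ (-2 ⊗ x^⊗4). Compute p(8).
p(8) = 4

A tropical monomial a ⊗ x^⊗i evaluates to a + i · x. Evaluating each term at x = 8:
  Term 0 contributes 7 + 0 · 8 = 7
  Term 1 contributes -4 + 1 · 8 = 4
  Term 2 contributes 3 + 2 · 8 = 19
  Term 3 contributes -2 + 3 · 8 = 22
  Term 4 contributes -2 + 4 · 8 = 30
p(8) = ⊕ of these = min[7, 4, 19, 22, 30] = 4.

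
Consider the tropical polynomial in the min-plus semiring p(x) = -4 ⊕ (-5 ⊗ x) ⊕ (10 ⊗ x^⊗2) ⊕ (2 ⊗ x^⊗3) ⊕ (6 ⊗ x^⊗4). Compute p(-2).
p(-2) = -7

A tropical monomial a ⊗ x^⊗i evaluates to a + i · x. Evaluating each term at x = -2:
  Term 0 contributes -4 + 0 · -2 = -4
  Term 1 contributes -5 + 1 · -2 = -7
  Term 2 contributes 10 + 2 · -2 = 6
  Term 3 contributes 2 + 3 · -2 = -4
  Term 4 contributes 6 + 4 · -2 = -2
p(-2) = ⊕ of these = min[-4, -7, 6, -4, -2] = -7.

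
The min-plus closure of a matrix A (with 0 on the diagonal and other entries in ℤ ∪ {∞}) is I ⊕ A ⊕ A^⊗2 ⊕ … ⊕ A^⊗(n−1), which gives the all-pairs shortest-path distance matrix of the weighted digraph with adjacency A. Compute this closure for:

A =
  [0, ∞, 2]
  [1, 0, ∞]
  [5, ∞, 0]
Closure =
  [0, ∞, 2]
  [1, 0, 3]
  [5, ∞, 0]

This is the Floyd-Warshall all-pairs shortest-path computation. For each intermediate vertex k = 0, 1, …, 2, update dist[i][j] ← min(dist[i][j], dist[i][k] + dist[k][j]). The final matrix gives, for each (i, j), the minimum total weight of any directed path from i to j (possibly empty when i = j).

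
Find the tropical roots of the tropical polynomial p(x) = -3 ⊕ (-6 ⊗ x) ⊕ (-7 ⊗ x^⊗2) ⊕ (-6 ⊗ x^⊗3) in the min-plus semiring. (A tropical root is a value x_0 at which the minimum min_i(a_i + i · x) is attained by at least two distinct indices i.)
Roots: {-1, 1, 3}

Each tropical root is a break point of the lower envelope of the lines y = a_i + i · x (there are 4 lines, with slopes 0, 1, ..., 3). Only the lines that attain the minimum somewhere contribute to roots; other lines are dominated. Here the surviving (envelope) indices are i = 3, i = 2, i = 1, i = 0.
Intersections between consecutive envelope lines give the roots: for adjacent envelope indices i < j the intersection is x = (a_i − a_j) / (j − i). Reading off the sorted break points: {-1, 1, 3}.
Verification: at each break x_0, at least two indices attain the minimum of min_i(a_i + i · x_0).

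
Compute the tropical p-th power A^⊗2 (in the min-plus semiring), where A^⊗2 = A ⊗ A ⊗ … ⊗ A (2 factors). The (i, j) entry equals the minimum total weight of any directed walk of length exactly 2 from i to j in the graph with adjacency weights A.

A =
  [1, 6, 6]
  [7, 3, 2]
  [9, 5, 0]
A^⊗2 =
  [2, 7, 6]
  [8, 6, 2]
  [9, 5, 0]

Each entry (A^⊗2)_ij equals the minimum over all length-2 walks i = v_0 → v_1 → … → v_2 = j of Σ_t A[v_t][v_{t+1}]. For example, for (i, j) = (0, 2) we minimise over 3 possible intermediate vertex sequences; the minimum is 6, attained along the walk 0 → 2 → 2.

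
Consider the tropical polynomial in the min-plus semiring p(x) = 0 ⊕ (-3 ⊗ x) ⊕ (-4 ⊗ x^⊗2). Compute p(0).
p(0) = -4

A tropical monomial a ⊗ x^⊗i evaluates to a + i · x. Evaluating each term at x = 0:
  Term 0 contributes 0 + 0 · 0 = 0
  Term 1 contributes -3 + 1 · 0 = -3
  Term 2 contributes -4 + 2 · 0 = -4
p(0) = ⊕ of these = min[0, -3, -4] = -4.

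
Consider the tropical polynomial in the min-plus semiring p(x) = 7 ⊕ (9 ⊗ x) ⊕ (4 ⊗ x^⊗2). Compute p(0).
p(0) = 4

A tropical monomial a ⊗ x^⊗i evaluates to a + i · x. Evaluating each term at x = 0:
  Term 0 contributes 7 + 0 · 0 = 7
  Term 1 contributes 9 + 1 · 0 = 9
  Term 2 contributes 4 + 2 · 0 = 4
p(0) = ⊕ of these = min[7, 9, 4] = 4.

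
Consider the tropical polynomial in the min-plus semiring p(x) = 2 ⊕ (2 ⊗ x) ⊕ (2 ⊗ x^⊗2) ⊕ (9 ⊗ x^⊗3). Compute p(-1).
p(-1) = 0

A tropical monomial a ⊗ x^⊗i evaluates to a + i · x. Evaluating each term at x = -1:
  Term 0 contributes 2 + 0 · -1 = 2
  Term 1 contributes 2 + 1 · -1 = 1
  Term 2 contributes 2 + 2 · -1 = 0
  Term 3 contributes 9 + 3 · -1 = 6
p(-1) = ⊕ of these = min[2, 1, 0, 6] = 0.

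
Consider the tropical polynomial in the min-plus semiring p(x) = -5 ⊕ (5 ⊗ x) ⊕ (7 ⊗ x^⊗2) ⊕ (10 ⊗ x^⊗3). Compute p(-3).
p(-3) = -5

A tropical monomial a ⊗ x^⊗i evaluates to a + i · x. Evaluating each term at x = -3:
  Term 0 contributes -5 + 0 · -3 = -5
  Term 1 contributes 5 + 1 · -3 = 2
  Term 2 contributes 7 + 2 · -3 = 1
  Term 3 contributes 10 + 3 · -3 = 1
p(-3) = ⊕ of these = min[-5, 2, 1, 1] = -5.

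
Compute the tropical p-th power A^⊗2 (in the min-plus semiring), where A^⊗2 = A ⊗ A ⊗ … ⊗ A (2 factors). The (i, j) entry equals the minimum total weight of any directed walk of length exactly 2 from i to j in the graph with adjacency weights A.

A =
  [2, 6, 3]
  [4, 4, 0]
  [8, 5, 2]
A^⊗2 =
  [4, 8, 5]
  [6, 5, 2]
  [9, 7, 4]

Each entry (A^⊗2)_ij equals the minimum over all length-2 walks i = v_0 → v_1 → … → v_2 = j of Σ_t A[v_t][v_{t+1}]. For example, for (i, j) = (0, 2) we minimise over 3 possible intermediate vertex sequences; the minimum is 5, attained along the walk 0 → 0 → 2.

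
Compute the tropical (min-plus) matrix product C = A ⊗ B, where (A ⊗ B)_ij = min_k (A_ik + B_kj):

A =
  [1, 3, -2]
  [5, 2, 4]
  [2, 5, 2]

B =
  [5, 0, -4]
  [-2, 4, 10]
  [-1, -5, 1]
A ⊗ B =
  [-3, -7, -3]
  [0, -1, 1]
  [1, -3, -2]

Apply the min-plus product entry-by-entry:
  C[0][0] = min over k of (A[0][0] + B[0][0] = 1 + 5 = 6, A[0][1] + B[1][0] = 3 + -2 = 1, A[0][2] + B[2][0] = -2 + -1 = -3) = -3 (attained at k = 2)
  C[0][1] = min over k of (A[0][0] + B[0][1] = 1 + 0 = 1, A[0][1] + B[1][1] = 3 + 4 = 7, A[0][2] + B[2][1] = -2 + -5 = -7) = -7 (attained at k = 2)
  C[0][2] = min over k of (A[0][0] + B[0][2] = 1 + -4 = -3, A[0][1] + B[1][2] = 3 + 10 = 13, A[0][2] + B[2][2] = -2 + 1 = -1) = -3 (attained at k = 0)
  C[1][0] = min over k of (A[1][0] + B[0][0] = 5 + 5 = 10, A[1][1] + B[1][0] = 2 + -2 = 0, A[1][2] + B[2][0] = 4 + -1 = 3) = 0 (attained at k = 1)
  C[1][1] = min over k of (A[1][0] + B[0][1] = 5 + 0 = 5, A[1][1] + B[1][1] = 2 + 4 = 6, A[1][2] + B[2][1] = 4 + -5 = -1) = -1 (attained at k = 2)
  C[1][2] = min over k of (A[1][0] + B[0][2] = 5 + -4 = 1, A[1][1] + B[1][2] = 2 + 10 = 12, A[1][2] + B[2][2] = 4 + 1 = 5) = 1 (attained at k = 0)
  C[2][0] = min over k of (A[2][0] + B[0][0] = 2 + 5 = 7, A[2][1] + B[1][0] = 5 + -2 = 3, A[2][2] + B[2][0] = 2 + -1 = 1) = 1 (attained at k = 2)
  C[2][1] = min over k of (A[2][0] + B[0][1] = 2 + 0 = 2, A[2][1] + B[1][1] = 5 + 4 = 9, A[2][2] + B[2][1] = 2 + -5 = -3) = -3 (attained at k = 2)
  C[2][2] = min over k of (A[2][0] + B[0][2] = 2 + -4 = -2, A[2][1] + B[1][2] = 5 + 10 = 15, A[2][2] + B[2][2] = 2 + 1 = 3) = -2 (attained at k = 0)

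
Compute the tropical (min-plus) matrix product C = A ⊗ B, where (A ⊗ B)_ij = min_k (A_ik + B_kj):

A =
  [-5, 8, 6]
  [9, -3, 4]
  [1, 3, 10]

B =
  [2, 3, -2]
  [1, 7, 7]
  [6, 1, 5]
A ⊗ B =
  [-3, -2, -7]
  [-2, 4, 4]
  [3, 4, -1]

Apply the min-plus product entry-by-entry:
  C[0][0] = min over k of (A[0][0] + B[0][0] = -5 + 2 = -3, A[0][1] + B[1][0] = 8 + 1 = 9, A[0][2] + B[2][0] = 6 + 6 = 12) = -3 (attained at k = 0)
  C[0][1] = min over k of (A[0][0] + B[0][1] = -5 + 3 = -2, A[0][1] + B[1][1] = 8 + 7 = 15, A[0][2] + B[2][1] = 6 + 1 = 7) = -2 (attained at k = 0)
  C[0][2] = min over k of (A[0][0] + B[0][2] = -5 + -2 = -7, A[0][1] + B[1][2] = 8 + 7 = 15, A[0][2] + B[2][2] = 6 + 5 = 11) = -7 (attained at k = 0)
  C[1][0] = min over k of (A[1][0] + B[0][0] = 9 + 2 = 11, A[1][1] + B[1][0] = -3 + 1 = -2, A[1][2] + B[2][0] = 4 + 6 = 10) = -2 (attained at k = 1)
  C[1][1] = min over k of (A[1][0] + B[0][1] = 9 + 3 = 12, A[1][1] + B[1][1] = -3 + 7 = 4, A[1][2] + B[2][1] = 4 + 1 = 5) = 4 (attained at k = 1)
  C[1][2] = min over k of (A[1][0] + B[0][2] = 9 + -2 = 7, A[1][1] + B[1][2] = -3 + 7 = 4, A[1][2] + B[2][2] = 4 + 5 = 9) = 4 (attained at k = 1)
  C[2][0] = min over k of (A[2][0] + B[0][0] = 1 + 2 = 3, A[2][1] + B[1][0] = 3 + 1 = 4, A[2][2] + B[2][0] = 10 + 6 = 16) = 3 (attained at k = 0)
  C[2][1] = min over k of (A[2][0] + B[0][1] = 1 + 3 = 4, A[2][1] + B[1][1] = 3 + 7 = 10, A[2][2] + B[2][1] = 10 + 1 = 11) = 4 (attained at k = 0)
  C[2][2] = min over k of (A[2][0] + B[0][2] = 1 + -2 = -1, A[2][1] + B[1][2] = 3 + 7 = 10, A[2][2] + B[2][2] = 10 + 5 = 15) = -1 (attained at k = 0)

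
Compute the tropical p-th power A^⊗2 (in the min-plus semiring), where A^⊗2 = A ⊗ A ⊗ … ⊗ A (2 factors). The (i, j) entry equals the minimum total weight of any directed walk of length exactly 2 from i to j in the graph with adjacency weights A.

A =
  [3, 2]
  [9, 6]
A^⊗2 =
  [6, 5]
  [12, 11]

Each entry (A^⊗2)_ij equals the minimum over all length-2 walks i = v_0 → v_1 → … → v_2 = j of Σ_t A[v_t][v_{t+1}]. For example, for (i, j) = (0, 1) we minimise over 2 possible intermediate vertex sequences; the minimum is 5, attained along the walk 0 → 0 → 1.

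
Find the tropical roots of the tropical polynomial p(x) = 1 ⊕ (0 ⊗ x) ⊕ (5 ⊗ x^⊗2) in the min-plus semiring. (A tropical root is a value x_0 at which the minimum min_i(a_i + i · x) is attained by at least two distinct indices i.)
Roots: {-5, 1}

Each tropical root is a break point of the lower envelope of the lines y = a_i + i · x (there are 3 lines, with slopes 0, 1, ..., 2). Only the lines that attain the minimum somewhere contribute to roots; other lines are dominated. Here the surviving (envelope) indices are i = 2, i = 1, i = 0.
Intersections between consecutive envelope lines give the roots: for adjacent envelope indices i < j the intersection is x = (a_i − a_j) / (j − i). Reading off the sorted break points: {-5, 1}.
Verification: at each break x_0, at least two indices attain the minimum of min_i(a_i + i · x_0).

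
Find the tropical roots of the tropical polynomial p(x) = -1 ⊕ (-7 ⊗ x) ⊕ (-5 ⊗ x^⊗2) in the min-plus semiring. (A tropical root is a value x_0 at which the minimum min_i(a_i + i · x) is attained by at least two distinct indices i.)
Roots: {-2, 6}

Each tropical root is a break point of the lower envelope of the lines y = a_i + i · x (there are 3 lines, with slopes 0, 1, ..., 2). Only the lines that attain the minimum somewhere contribute to roots; other lines are dominated. Here the surviving (envelope) indices are i = 2, i = 1, i = 0.
Intersections between consecutive envelope lines give the roots: for adjacent envelope indices i < j the intersection is x = (a_i − a_j) / (j − i). Reading off the sorted break points: {-2, 6}.
Verification: at each break x_0, at least two indices attain the minimum of min_i(a_i + i · x_0).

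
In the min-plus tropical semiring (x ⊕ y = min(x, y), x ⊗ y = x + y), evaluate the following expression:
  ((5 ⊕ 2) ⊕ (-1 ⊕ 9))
((5 ⊕ 2) ⊕ (-1 ⊕ 9)) = -1

Expand innermost to outermost. Recall ⊕ takes the minimum of its arguments and ⊗ takes their sum. Working out the expression ((5 ⊕ 2) ⊕ (-1 ⊕ 9)) gives -1.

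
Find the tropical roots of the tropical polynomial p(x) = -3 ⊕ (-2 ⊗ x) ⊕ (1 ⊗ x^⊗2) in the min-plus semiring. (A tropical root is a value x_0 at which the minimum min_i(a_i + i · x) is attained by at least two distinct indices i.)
Roots: {-3, -1}

Each tropical root is a break point of the lower envelope of the lines y = a_i + i · x (there are 3 lines, with slopes 0, 1, ..., 2). Only the lines that attain the minimum somewhere contribute to roots; other lines are dominated. Here the surviving (envelope) indices are i = 2, i = 1, i = 0.
Intersections between consecutive envelope lines give the roots: for adjacent envelope indices i < j the intersection is x = (a_i − a_j) / (j − i). Reading off the sorted break points: {-3, -1}.
Verification: at each break x_0, at least two indices attain the minimum of min_i(a_i + i · x_0).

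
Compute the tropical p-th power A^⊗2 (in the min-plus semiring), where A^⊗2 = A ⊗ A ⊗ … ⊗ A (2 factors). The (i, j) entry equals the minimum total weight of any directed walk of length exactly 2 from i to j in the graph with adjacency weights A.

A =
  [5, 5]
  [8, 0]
A^⊗2 =
  [10, 5]
  [8, 0]

Each entry (A^⊗2)_ij equals the minimum over all length-2 walks i = v_0 → v_1 → … → v_2 = j of Σ_t A[v_t][v_{t+1}]. For example, for (i, j) = (0, 1) we minimise over 2 possible intermediate vertex sequences; the minimum is 5, attained along the walk 0 → 1 → 1.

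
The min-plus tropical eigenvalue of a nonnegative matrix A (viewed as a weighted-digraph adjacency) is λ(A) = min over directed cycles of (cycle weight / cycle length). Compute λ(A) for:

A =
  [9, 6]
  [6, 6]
λ(A) = 6

Enumerate directed cycles and compute their means (weight / length). Sample:
  cycle 0 → 0: weight = 9, length = 1, mean = 9/1 ≈ 9.000
  cycle 1 → 1: weight = 6, length = 1, mean = 6/1 ≈ 6.000
  cycle 0 → 1 → 0: weight = 12, length = 2, mean = 12/2 ≈ 6.000
  cycle 1 → 0 → 1: weight = 12, length = 2, mean = 12/2 ≈ 6.000
Minimum mean = 6.000, attained e.g. along the cycle 1 → 1 with weight 6 and length 1. So λ(A) = 6/1 = 6.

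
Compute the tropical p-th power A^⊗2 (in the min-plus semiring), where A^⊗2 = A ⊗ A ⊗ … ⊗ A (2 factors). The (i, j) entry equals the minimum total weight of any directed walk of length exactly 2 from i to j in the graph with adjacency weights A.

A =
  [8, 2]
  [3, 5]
A^⊗2 =
  [5, 7]
  [8, 5]

Each entry (A^⊗2)_ij equals the minimum over all length-2 walks i = v_0 → v_1 → … → v_2 = j of Σ_t A[v_t][v_{t+1}]. For example, for (i, j) = (0, 1) we minimise over 2 possible intermediate vertex sequences; the minimum is 7, attained along the walk 0 → 1 → 1.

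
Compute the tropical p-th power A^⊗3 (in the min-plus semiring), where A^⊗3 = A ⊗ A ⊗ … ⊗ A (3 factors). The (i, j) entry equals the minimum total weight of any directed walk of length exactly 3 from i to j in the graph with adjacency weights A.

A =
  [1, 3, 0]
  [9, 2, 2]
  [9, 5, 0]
A^⊗3 =
  [3, 5, 0]
  [11, 6, 2]
  [9, 5, 0]

Each entry (A^⊗3)_ij equals the minimum over all length-3 walks i = v_0 → v_1 → … → v_3 = j of Σ_t A[v_t][v_{t+1}]. For example, for (i, j) = (0, 2) we minimise over 9 possible intermediate vertex sequences; the minimum is 0, attained along the walk 0 → 2 → 2 → 2.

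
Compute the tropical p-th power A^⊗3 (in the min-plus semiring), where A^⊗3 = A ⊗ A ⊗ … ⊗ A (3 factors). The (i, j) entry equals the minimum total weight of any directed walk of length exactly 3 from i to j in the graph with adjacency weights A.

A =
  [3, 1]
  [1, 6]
A^⊗3 =
  [5, 3]
  [3, 5]

Each entry (A^⊗3)_ij equals the minimum over all length-3 walks i = v_0 → v_1 → … → v_3 = j of Σ_t A[v_t][v_{t+1}]. For example, for (i, j) = (0, 1) we minimise over 4 possible intermediate vertex sequences; the minimum is 3, attained along the walk 0 → 1 → 0 → 1.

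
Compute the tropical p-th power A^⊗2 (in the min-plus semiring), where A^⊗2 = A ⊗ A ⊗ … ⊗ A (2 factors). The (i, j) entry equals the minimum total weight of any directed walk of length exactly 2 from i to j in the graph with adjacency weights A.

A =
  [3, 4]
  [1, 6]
A^⊗2 =
  [5, 7]
  [4, 5]

Each entry (A^⊗2)_ij equals the minimum over all length-2 walks i = v_0 → v_1 → … → v_2 = j of Σ_t A[v_t][v_{t+1}]. For example, for (i, j) = (0, 1) we minimise over 2 possible intermediate vertex sequences; the minimum is 7, attained along the walk 0 → 0 → 1.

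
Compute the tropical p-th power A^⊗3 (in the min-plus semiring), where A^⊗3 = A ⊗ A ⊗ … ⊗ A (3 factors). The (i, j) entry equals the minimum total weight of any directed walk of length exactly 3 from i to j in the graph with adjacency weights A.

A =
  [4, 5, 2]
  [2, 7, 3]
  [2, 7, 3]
A^⊗3 =
  [7, 9, 6]
  [6, 10, 7]
  [6, 10, 7]

Each entry (A^⊗3)_ij equals the minimum over all length-3 walks i = v_0 → v_1 → … → v_3 = j of Σ_t A[v_t][v_{t+1}]. For example, for (i, j) = (0, 2) we minimise over 9 possible intermediate vertex sequences; the minimum is 6, attained along the walk 0 → 2 → 0 → 2.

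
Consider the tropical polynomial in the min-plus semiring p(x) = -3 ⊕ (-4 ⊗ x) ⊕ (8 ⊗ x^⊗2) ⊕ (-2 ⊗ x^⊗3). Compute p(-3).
p(-3) = -11

A tropical monomial a ⊗ x^⊗i evaluates to a + i · x. Evaluating each term at x = -3:
  Term 0 contributes -3 + 0 · -3 = -3
  Term 1 contributes -4 + 1 · -3 = -7
  Term 2 contributes 8 + 2 · -3 = 2
  Term 3 contributes -2 + 3 · -3 = -11
p(-3) = ⊕ of these = min[-3, -7, 2, -11] = -11.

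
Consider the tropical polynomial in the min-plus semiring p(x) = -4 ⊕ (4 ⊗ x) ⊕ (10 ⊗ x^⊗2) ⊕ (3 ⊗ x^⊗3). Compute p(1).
p(1) = -4

A tropical monomial a ⊗ x^⊗i evaluates to a + i · x. Evaluating each term at x = 1:
  Term 0 contributes -4 + 0 · 1 = -4
  Term 1 contributes 4 + 1 · 1 = 5
  Term 2 contributes 10 + 2 · 1 = 12
  Term 3 contributes 3 + 3 · 1 = 6
p(1) = ⊕ of these = min[-4, 5, 12, 6] = -4.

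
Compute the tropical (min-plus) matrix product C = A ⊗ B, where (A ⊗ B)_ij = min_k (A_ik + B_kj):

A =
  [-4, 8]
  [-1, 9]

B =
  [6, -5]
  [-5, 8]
A ⊗ B =
  [2, -9]
  [4, -6]

Apply the min-plus product entry-by-entry:
  C[0][0] = min over k of (A[0][0] + B[0][0] = -4 + 6 = 2, A[0][1] + B[1][0] = 8 + -5 = 3) = 2 (attained at k = 0)
  C[0][1] = min over k of (A[0][0] + B[0][1] = -4 + -5 = -9, A[0][1] + B[1][1] = 8 + 8 = 16) = -9 (attained at k = 0)
  C[1][0] = min over k of (A[1][0] + B[0][0] = -1 + 6 = 5, A[1][1] + B[1][0] = 9 + -5 = 4) = 4 (attained at k = 1)
  C[1][1] = min over k of (A[1][0] + B[0][1] = -1 + -5 = -6, A[1][1] + B[1][1] = 9 + 8 = 17) = -6 (attained at k = 0)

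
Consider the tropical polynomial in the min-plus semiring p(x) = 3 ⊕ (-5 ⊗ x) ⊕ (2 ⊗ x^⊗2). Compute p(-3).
p(-3) = -8

A tropical monomial a ⊗ x^⊗i evaluates to a + i · x. Evaluating each term at x = -3:
  Term 0 contributes 3 + 0 · -3 = 3
  Term 1 contributes -5 + 1 · -3 = -8
  Term 2 contributes 2 + 2 · -3 = -4
p(-3) = ⊕ of these = min[3, -8, -4] = -8.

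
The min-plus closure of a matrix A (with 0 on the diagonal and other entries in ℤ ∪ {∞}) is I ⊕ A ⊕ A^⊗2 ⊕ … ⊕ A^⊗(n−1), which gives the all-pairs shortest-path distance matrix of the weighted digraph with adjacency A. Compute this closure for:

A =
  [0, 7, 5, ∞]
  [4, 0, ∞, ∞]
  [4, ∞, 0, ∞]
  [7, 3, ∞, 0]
Closure =
  [0, 7, 5, ∞]
  [4, 0, 9, ∞]
  [4, 11, 0, ∞]
  [7, 3, 12, 0]

This is the Floyd-Warshall all-pairs shortest-path computation. For each intermediate vertex k = 0, 1, …, 3, update dist[i][j] ← min(dist[i][j], dist[i][k] + dist[k][j]). The final matrix gives, for each (i, j), the minimum total weight of any directed path from i to j (possibly empty when i = j).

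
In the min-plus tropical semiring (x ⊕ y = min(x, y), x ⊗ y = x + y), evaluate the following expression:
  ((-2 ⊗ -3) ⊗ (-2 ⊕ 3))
((-2 ⊗ -3) ⊗ (-2 ⊕ 3)) = -7

Expand innermost to outermost. Recall ⊕ takes the minimum of its arguments and ⊗ takes their sum. Working out the expression ((-2 ⊗ -3) ⊗ (-2 ⊕ 3)) gives -7.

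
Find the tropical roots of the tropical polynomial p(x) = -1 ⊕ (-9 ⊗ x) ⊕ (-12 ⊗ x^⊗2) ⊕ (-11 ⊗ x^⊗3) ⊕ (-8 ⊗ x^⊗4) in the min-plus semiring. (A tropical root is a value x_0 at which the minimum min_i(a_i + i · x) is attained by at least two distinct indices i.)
Roots: {-3, -1, 3, 8}

Each tropical root is a break point of the lower envelope of the lines y = a_i + i · x (there are 5 lines, with slopes 0, 1, ..., 4). Only the lines that attain the minimum somewhere contribute to roots; other lines are dominated. Here the surviving (envelope) indices are i = 4, i = 3, i = 2, i = 1, i = 0.
Intersections between consecutive envelope lines give the roots: for adjacent envelope indices i < j the intersection is x = (a_i − a_j) / (j − i). Reading off the sorted break points: {-3, -1, 3, 8}.
Verification: at each break x_0, at least two indices attain the minimum of min_i(a_i + i · x_0).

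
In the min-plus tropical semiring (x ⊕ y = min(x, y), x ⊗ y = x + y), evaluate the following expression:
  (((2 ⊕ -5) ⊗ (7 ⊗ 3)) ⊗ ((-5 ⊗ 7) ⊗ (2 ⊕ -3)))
(((2 ⊕ -5) ⊗ (7 ⊗ 3)) ⊗ ((-5 ⊗ 7) ⊗ (2 ⊕ -3))) = 4

Expand innermost to outermost. Recall ⊕ takes the minimum of its arguments and ⊗ takes their sum. Working out the expression (((2 ⊕ -5) ⊗ (7 ⊗ 3)) ⊗ ((-5 ⊗ 7) ⊗ (2 ⊕ -3))) gives 4.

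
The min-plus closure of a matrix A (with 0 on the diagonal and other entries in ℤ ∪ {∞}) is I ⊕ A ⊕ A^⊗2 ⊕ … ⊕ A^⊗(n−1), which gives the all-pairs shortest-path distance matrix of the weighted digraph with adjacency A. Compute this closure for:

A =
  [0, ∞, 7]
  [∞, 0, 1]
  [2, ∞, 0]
Closure =
  [0, ∞, 7]
  [3, 0, 1]
  [2, ∞, 0]

This is the Floyd-Warshall all-pairs shortest-path computation. For each intermediate vertex k = 0, 1, …, 2, update dist[i][j] ← min(dist[i][j], dist[i][k] + dist[k][j]). The final matrix gives, for each (i, j), the minimum total weight of any directed path from i to j (possibly empty when i = j).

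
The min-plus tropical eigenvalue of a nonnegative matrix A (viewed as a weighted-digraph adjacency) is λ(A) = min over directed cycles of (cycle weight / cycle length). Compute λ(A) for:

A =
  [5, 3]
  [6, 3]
λ(A) = 3

Enumerate directed cycles and compute their means (weight / length). Sample:
  cycle 0 → 0: weight = 5, length = 1, mean = 5/1 ≈ 5.000
  cycle 1 → 1: weight = 3, length = 1, mean = 3/1 ≈ 3.000
  cycle 0 → 1 → 0: weight = 9, length = 2, mean = 9/2 ≈ 4.500
  cycle 1 → 0 → 1: weight = 9, length = 2, mean = 9/2 ≈ 4.500
Minimum mean = 3.000, attained e.g. along the cycle 1 → 1 with weight 3 and length 1. So λ(A) = 3/1 = 3.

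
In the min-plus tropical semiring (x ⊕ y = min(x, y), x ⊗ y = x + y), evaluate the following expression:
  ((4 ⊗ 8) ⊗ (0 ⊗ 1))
((4 ⊗ 8) ⊗ (0 ⊗ 1)) = 13

Expand innermost to outermost. Recall ⊕ takes the minimum of its arguments and ⊗ takes their sum. Working out the expression ((4 ⊗ 8) ⊗ (0 ⊗ 1)) gives 13.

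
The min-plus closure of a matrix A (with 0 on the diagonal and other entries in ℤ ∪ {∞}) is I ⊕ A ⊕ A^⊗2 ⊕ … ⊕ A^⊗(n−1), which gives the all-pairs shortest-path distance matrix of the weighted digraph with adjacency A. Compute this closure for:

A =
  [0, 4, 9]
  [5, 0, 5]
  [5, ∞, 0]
Closure =
  [0, 4, 9]
  [5, 0, 5]
  [5, 9, 0]

This is the Floyd-Warshall all-pairs shortest-path computation. For each intermediate vertex k = 0, 1, …, 2, update dist[i][j] ← min(dist[i][j], dist[i][k] + dist[k][j]). The final matrix gives, for each (i, j), the minimum total weight of any directed path from i to j (possibly empty when i = j).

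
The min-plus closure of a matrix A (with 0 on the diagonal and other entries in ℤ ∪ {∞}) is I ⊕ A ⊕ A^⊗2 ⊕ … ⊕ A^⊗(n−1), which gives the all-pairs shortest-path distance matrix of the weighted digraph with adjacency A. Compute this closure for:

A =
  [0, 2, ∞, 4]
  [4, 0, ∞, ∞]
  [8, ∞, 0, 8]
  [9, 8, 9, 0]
Closure =
  [0, 2, 13, 4]
  [4, 0, 17, 8]
  [8, 10, 0, 8]
  [9, 8, 9, 0]

This is the Floyd-Warshall all-pairs shortest-path computation. For each intermediate vertex k = 0, 1, …, 3, update dist[i][j] ← min(dist[i][j], dist[i][k] + dist[k][j]). The final matrix gives, for each (i, j), the minimum total weight of any directed path from i to j (possibly empty when i = j).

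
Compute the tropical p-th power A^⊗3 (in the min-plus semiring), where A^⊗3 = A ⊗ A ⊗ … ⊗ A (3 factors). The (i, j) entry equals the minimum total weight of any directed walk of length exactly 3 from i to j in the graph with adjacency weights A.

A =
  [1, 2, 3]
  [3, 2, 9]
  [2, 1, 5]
A^⊗3 =
  [3, 4, 5]
  [5, 6, 7]
  [4, 5, 6]

Each entry (A^⊗3)_ij equals the minimum over all length-3 walks i = v_0 → v_1 → … → v_3 = j of Σ_t A[v_t][v_{t+1}]. For example, for (i, j) = (0, 2) we minimise over 9 possible intermediate vertex sequences; the minimum is 5, attained along the walk 0 → 0 → 0 → 2.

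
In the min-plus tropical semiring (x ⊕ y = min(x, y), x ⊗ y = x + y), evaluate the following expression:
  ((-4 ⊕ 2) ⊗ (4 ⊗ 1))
((-4 ⊕ 2) ⊗ (4 ⊗ 1)) = 1

Expand innermost to outermost. Recall ⊕ takes the minimum of its arguments and ⊗ takes their sum. Working out the expression ((-4 ⊕ 2) ⊗ (4 ⊗ 1)) gives 1.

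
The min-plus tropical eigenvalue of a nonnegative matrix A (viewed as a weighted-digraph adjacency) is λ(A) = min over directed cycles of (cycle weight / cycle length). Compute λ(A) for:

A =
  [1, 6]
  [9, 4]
λ(A) = 1

Enumerate directed cycles and compute their means (weight / length). Sample:
  cycle 0 → 0: weight = 1, length = 1, mean = 1/1 ≈ 1.000
  cycle 1 → 1: weight = 4, length = 1, mean = 4/1 ≈ 4.000
  cycle 0 → 1 → 0: weight = 15, length = 2, mean = 15/2 ≈ 7.500
  cycle 1 → 0 → 1: weight = 15, length = 2, mean = 15/2 ≈ 7.500
Minimum mean = 1.000, attained e.g. along the cycle 0 → 0 with weight 1 and length 1. So λ(A) = 1/1 = 1.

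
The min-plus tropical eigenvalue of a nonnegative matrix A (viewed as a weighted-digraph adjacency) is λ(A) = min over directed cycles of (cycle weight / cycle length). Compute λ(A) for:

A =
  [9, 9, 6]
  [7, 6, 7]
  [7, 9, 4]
λ(A) = 4

Enumerate directed cycles and compute their means (weight / length). Sample:
  cycle 0 → 0: weight = 9, length = 1, mean = 9/1 ≈ 9.000
  cycle 1 → 1: weight = 6, length = 1, mean = 6/1 ≈ 6.000
  cycle 2 → 2: weight = 4, length = 1, mean = 4/1 ≈ 4.000
  cycle 0 → 1 → 0: weight = 16, length = 2, mean = 16/2 ≈ 8.000
  cycle 0 → 2 → 0: weight = 13, length = 2, mean = 13/2 ≈ 6.500
  cycle 1 → 0 → 1: weight = 16, length = 2, mean = 16/2 ≈ 8.000
Minimum mean = 4.000, attained e.g. along the cycle 2 → 2 with weight 4 and length 1. So λ(A) = 4/1 = 4.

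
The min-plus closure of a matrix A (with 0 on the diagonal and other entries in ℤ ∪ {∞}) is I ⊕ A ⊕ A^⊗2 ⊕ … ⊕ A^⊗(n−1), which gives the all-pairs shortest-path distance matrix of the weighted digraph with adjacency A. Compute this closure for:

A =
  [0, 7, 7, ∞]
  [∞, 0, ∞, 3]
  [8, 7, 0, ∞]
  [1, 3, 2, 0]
Closure =
  [0, 7, 7, 10]
  [4, 0, 5, 3]
  [8, 7, 0, 10]
  [1, 3, 2, 0]

This is the Floyd-Warshall all-pairs shortest-path computation. For each intermediate vertex k = 0, 1, …, 3, update dist[i][j] ← min(dist[i][j], dist[i][k] + dist[k][j]). The final matrix gives, for each (i, j), the minimum total weight of any directed path from i to j (possibly empty when i = j).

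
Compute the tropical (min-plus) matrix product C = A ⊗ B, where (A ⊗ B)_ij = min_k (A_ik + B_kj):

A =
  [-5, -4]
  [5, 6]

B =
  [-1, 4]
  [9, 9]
A ⊗ B =
  [-6, -1]
  [4, 9]

Apply the min-plus product entry-by-entry:
  C[0][0] = min over k of (A[0][0] + B[0][0] = -5 + -1 = -6, A[0][1] + B[1][0] = -4 + 9 = 5) = -6 (attained at k = 0)
  C[0][1] = min over k of (A[0][0] + B[0][1] = -5 + 4 = -1, A[0][1] + B[1][1] = -4 + 9 = 5) = -1 (attained at k = 0)
  C[1][0] = min over k of (A[1][0] + B[0][0] = 5 + -1 = 4, A[1][1] + B[1][0] = 6 + 9 = 15) = 4 (attained at k = 0)
  C[1][1] = min over k of (A[1][0] + B[0][1] = 5 + 4 = 9, A[1][1] + B[1][1] = 6 + 9 = 15) = 9 (attained at k = 0)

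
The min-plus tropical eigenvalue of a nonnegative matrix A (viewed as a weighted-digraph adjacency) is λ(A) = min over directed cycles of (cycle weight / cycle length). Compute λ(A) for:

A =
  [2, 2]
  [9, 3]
λ(A) = 2

Enumerate directed cycles and compute their means (weight / length). Sample:
  cycle 0 → 0: weight = 2, length = 1, mean = 2/1 ≈ 2.000
  cycle 1 → 1: weight = 3, length = 1, mean = 3/1 ≈ 3.000
  cycle 0 → 1 → 0: weight = 11, length = 2, mean = 11/2 ≈ 5.500
  cycle 1 → 0 → 1: weight = 11, length = 2, mean = 11/2 ≈ 5.500
Minimum mean = 2.000, attained e.g. along the cycle 0 → 0 with weight 2 and length 1. So λ(A) = 2/1 = 2.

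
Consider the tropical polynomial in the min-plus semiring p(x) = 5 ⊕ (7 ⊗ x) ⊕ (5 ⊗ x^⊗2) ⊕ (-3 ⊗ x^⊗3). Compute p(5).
p(5) = 5

A tropical monomial a ⊗ x^⊗i evaluates to a + i · x. Evaluating each term at x = 5:
  Term 0 contributes 5 + 0 · 5 = 5
  Term 1 contributes 7 + 1 · 5 = 12
  Term 2 contributes 5 + 2 · 5 = 15
  Term 3 contributes -3 + 3 · 5 = 12
p(5) = ⊕ of these = min[5, 12, 15, 12] = 5.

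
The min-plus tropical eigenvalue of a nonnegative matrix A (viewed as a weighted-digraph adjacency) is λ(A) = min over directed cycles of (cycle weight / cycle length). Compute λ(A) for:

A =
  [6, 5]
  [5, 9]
λ(A) = 5

Enumerate directed cycles and compute their means (weight / length). Sample:
  cycle 0 → 0: weight = 6, length = 1, mean = 6/1 ≈ 6.000
  cycle 1 → 1: weight = 9, length = 1, mean = 9/1 ≈ 9.000
  cycle 0 → 1 → 0: weight = 10, length = 2, mean = 10/2 ≈ 5.000
  cycle 1 → 0 → 1: weight = 10, length = 2, mean = 10/2 ≈ 5.000
Minimum mean = 5.000, attained e.g. along the cycle 0 → 1 → 0 with weight 10 and length 2. So λ(A) = 10/2 = 5.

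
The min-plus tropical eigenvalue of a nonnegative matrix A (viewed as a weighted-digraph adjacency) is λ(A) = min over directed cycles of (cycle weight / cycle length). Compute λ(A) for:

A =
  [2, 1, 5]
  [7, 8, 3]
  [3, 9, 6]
λ(A) = 2

Enumerate directed cycles and compute their means (weight / length). Sample:
  cycle 0 → 0: weight = 2, length = 1, mean = 2/1 ≈ 2.000
  cycle 1 → 1: weight = 8, length = 1, mean = 8/1 ≈ 8.000
  cycle 2 → 2: weight = 6, length = 1, mean = 6/1 ≈ 6.000
  cycle 0 → 1 → 0: weight = 8, length = 2, mean = 8/2 ≈ 4.000
  cycle 0 → 2 → 0: weight = 8, length = 2, mean = 8/2 ≈ 4.000
  cycle 1 → 0 → 1: weight = 8, length = 2, mean = 8/2 ≈ 4.000
Minimum mean = 2.000, attained e.g. along the cycle 0 → 0 with weight 2 and length 1. So λ(A) = 2/1 = 2.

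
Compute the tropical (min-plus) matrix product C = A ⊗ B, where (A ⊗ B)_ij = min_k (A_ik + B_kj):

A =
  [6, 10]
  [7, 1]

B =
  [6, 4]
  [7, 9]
A ⊗ B =
  [12, 10]
  [8, 10]

Apply the min-plus product entry-by-entry:
  C[0][0] = min over k of (A[0][0] + B[0][0] = 6 + 6 = 12, A[0][1] + B[1][0] = 10 + 7 = 17) = 12 (attained at k = 0)
  C[0][1] = min over k of (A[0][0] + B[0][1] = 6 + 4 = 10, A[0][1] + B[1][1] = 10 + 9 = 19) = 10 (attained at k = 0)
  C[1][0] = min over k of (A[1][0] + B[0][0] = 7 + 6 = 13, A[1][1] + B[1][0] = 1 + 7 = 8) = 8 (attained at k = 1)
  C[1][1] = min over k of (A[1][0] + B[0][1] = 7 + 4 = 11, A[1][1] + B[1][1] = 1 + 9 = 10) = 10 (attained at k = 1)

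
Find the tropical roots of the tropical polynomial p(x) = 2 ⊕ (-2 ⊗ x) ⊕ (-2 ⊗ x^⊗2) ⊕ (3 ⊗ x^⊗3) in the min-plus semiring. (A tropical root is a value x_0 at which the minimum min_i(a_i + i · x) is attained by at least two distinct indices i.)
Roots: {-5, 0, 4}

Each tropical root is a break point of the lower envelope of the lines y = a_i + i · x (there are 4 lines, with slopes 0, 1, ..., 3). Only the lines that attain the minimum somewhere contribute to roots; other lines are dominated. Here the surviving (envelope) indices are i = 3, i = 2, i = 1, i = 0.
Intersections between consecutive envelope lines give the roots: for adjacent envelope indices i < j the intersection is x = (a_i − a_j) / (j − i). Reading off the sorted break points: {-5, 0, 4}.
Verification: at each break x_0, at least two indices attain the minimum of min_i(a_i + i · x_0).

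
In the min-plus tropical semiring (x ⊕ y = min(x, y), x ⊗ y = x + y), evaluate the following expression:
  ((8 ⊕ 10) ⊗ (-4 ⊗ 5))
((8 ⊕ 10) ⊗ (-4 ⊗ 5)) = 9

Expand innermost to outermost. Recall ⊕ takes the minimum of its arguments and ⊗ takes their sum. Working out the expression ((8 ⊕ 10) ⊗ (-4 ⊗ 5)) gives 9.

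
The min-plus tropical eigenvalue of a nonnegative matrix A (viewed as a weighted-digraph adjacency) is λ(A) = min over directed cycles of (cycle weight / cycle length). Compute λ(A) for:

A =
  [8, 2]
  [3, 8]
λ(A) = 5/2

Enumerate directed cycles and compute their means (weight / length). Sample:
  cycle 0 → 0: weight = 8, length = 1, mean = 8/1 ≈ 8.000
  cycle 1 → 1: weight = 8, length = 1, mean = 8/1 ≈ 8.000
  cycle 0 → 1 → 0: weight = 5, length = 2, mean = 5/2 ≈ 2.500
  cycle 1 → 0 → 1: weight = 5, length = 2, mean = 5/2 ≈ 2.500
Minimum mean = 2.500, attained e.g. along the cycle 0 → 1 → 0 with weight 5 and length 2. So λ(A) = 5/2 = 5/2.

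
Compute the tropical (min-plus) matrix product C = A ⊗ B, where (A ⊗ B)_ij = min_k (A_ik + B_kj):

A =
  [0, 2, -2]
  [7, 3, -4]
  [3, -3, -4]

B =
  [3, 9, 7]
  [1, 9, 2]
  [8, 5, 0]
A ⊗ B =
  [3, 3, -2]
  [4, 1, -4]
  [-2, 1, -4]

Apply the min-plus product entry-by-entry:
  C[0][0] = min over k of (A[0][0] + B[0][0] = 0 + 3 = 3, A[0][1] + B[1][0] = 2 + 1 = 3, A[0][2] + B[2][0] = -2 + 8 = 6) = 3 (attained at k = 0)
  C[0][1] = min over k of (A[0][0] + B[0][1] = 0 + 9 = 9, A[0][1] + B[1][1] = 2 + 9 = 11, A[0][2] + B[2][1] = -2 + 5 = 3) = 3 (attained at k = 2)
  C[0][2] = min over k of (A[0][0] + B[0][2] = 0 + 7 = 7, A[0][1] + B[1][2] = 2 + 2 = 4, A[0][2] + B[2][2] = -2 + 0 = -2) = -2 (attained at k = 2)
  C[1][0] = min over k of (A[1][0] + B[0][0] = 7 + 3 = 10, A[1][1] + B[1][0] = 3 + 1 = 4, A[1][2] + B[2][0] = -4 + 8 = 4) = 4 (attained at k = 1)
  C[1][1] = min over k of (A[1][0] + B[0][1] = 7 + 9 = 16, A[1][1] + B[1][1] = 3 + 9 = 12, A[1][2] + B[2][1] = -4 + 5 = 1) = 1 (attained at k = 2)
  C[1][2] = min over k of (A[1][0] + B[0][2] = 7 + 7 = 14, A[1][1] + B[1][2] = 3 + 2 = 5, A[1][2] + B[2][2] = -4 + 0 = -4) = -4 (attained at k = 2)
  C[2][0] = min over k of (A[2][0] + B[0][0] = 3 + 3 = 6, A[2][1] + B[1][0] = -3 + 1 = -2, A[2][2] + B[2][0] = -4 + 8 = 4) = -2 (attained at k = 1)
  C[2][1] = min over k of (A[2][0] + B[0][1] = 3 + 9 = 12, A[2][1] + B[1][1] = -3 + 9 = 6, A[2][2] + B[2][1] = -4 + 5 = 1) = 1 (attained at k = 2)
  C[2][2] = min over k of (A[2][0] + B[0][2] = 3 + 7 = 10, A[2][1] + B[1][2] = -3 + 2 = -1, A[2][2] + B[2][2] = -4 + 0 = -4) = -4 (attained at k = 2)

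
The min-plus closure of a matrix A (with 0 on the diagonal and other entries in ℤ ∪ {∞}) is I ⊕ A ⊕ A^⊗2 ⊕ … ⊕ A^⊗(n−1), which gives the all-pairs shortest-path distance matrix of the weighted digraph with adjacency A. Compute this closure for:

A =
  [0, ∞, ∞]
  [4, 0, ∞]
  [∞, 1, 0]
Closure =
  [0, ∞, ∞]
  [4, 0, ∞]
  [5, 1, 0]

This is the Floyd-Warshall all-pairs shortest-path computation. For each intermediate vertex k = 0, 1, …, 2, update dist[i][j] ← min(dist[i][j], dist[i][k] + dist[k][j]). The final matrix gives, for each (i, j), the minimum total weight of any directed path from i to j (possibly empty when i = j).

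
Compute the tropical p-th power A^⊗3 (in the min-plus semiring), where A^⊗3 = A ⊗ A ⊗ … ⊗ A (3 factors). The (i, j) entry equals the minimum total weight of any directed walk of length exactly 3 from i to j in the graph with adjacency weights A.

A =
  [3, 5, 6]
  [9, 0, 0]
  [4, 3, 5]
A^⊗3 =
  [9, 5, 5]
  [4, 0, 0]
  [7, 3, 3]

Each entry (A^⊗3)_ij equals the minimum over all length-3 walks i = v_0 → v_1 → … → v_3 = j of Σ_t A[v_t][v_{t+1}]. For example, for (i, j) = (0, 2) we minimise over 9 possible intermediate vertex sequences; the minimum is 5, attained along the walk 0 → 1 → 1 → 2.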